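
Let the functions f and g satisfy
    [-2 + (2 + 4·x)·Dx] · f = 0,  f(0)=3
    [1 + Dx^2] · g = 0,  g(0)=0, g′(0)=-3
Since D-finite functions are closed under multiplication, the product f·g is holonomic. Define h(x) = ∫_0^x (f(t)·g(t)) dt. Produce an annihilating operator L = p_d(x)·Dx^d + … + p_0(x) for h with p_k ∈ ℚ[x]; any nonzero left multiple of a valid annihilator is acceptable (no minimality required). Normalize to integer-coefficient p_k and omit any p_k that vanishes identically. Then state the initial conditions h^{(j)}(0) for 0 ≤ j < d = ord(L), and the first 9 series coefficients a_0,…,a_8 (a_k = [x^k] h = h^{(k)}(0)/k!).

f: a_k = 3, 3, -3/2, 3/2, -15/8, 21/8, -63/16, 99/16, -1287/128, …
g: a_k = 0, -3, 0, 1/2, 0, -1/40, 0, 1/1680, 0, …
Sym-product of L_f,L_g gives L₀ (≤ ord 2).
h=∫₀ˣh₀: take L = L₀·Dx.
L = (4 + 4·x + 4·x^2)·Dx + (-2 - 4·x)·Dx^2 + (1 + 4·x + 4·x^2)·Dx^3  (order 3).
h: a_k = 0, 0, -9/2, -3, 3/2, -3/5, 4/5, -36/35, 191/140, …
ICs: h(0) = 0, h′(0) = 0, h′′(0) = -9.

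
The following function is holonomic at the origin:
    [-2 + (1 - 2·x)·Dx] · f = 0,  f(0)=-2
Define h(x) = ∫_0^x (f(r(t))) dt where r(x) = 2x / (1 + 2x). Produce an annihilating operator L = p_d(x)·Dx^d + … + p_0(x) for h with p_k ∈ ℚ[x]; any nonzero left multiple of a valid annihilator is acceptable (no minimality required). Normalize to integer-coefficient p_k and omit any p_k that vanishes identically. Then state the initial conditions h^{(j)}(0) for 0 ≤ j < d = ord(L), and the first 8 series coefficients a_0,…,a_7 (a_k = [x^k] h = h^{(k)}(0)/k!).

f: a_k = -2, -4, -8, -16, -32, -64, -128, -256, …
Substitute x→r, Dx→(1/r')Dx; clear ⇒ L₀.
h=∫h₀ ⇒ L = L₀·Dx.
L = 4·Dx + (-1 + 4·x^2)·Dx^2  (order 2).
h: a_k = 0, -2, -4, -16/3, -8, -64/5, -64/3, -256/7, …
ICs: h(0) = 0, h′(0) = -2.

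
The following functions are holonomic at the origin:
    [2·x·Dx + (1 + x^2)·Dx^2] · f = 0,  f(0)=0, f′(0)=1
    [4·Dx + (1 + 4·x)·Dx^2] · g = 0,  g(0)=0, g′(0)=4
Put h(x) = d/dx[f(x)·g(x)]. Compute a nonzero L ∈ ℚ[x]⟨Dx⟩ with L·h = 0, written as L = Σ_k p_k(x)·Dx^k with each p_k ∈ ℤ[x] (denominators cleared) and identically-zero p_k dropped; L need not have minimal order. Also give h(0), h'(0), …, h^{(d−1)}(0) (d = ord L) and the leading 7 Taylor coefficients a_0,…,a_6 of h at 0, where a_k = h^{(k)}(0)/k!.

L = (144 + 896·x + 560·x^2 + 2304·x^3 + 1920·x^4 + 3328·x^5 + 256·x^7) + (132 + 304·x + 2252·x^2 + 4144·x^3 + 8896·x^4 + 5952·x^5 + 8960·x^6 + 192·x^7 + 896·x^8)·Dx + (72 + 376·x + 912·x^2 + 2808·x^3 + 3720·x^4 + 6288·x^5 + 3072·x^6 + 4368·x^7 + 192·x^8 + 512·x^9)·Dx^2 + (5 + 48·x + 178·x^2 + 416·x^3 + 729·x^4 + 720·x^5 + 1008·x^6 + 384·x^7 + 516·x^8 + 32·x^9 + 64·x^10)·Dx^3  (order 3).
h: a_k = 0, 8, -24, 80, -920/3, 17864/15, -69608/15, …
ICs: h(0) = 0, h′(0) = 8, h′′(0) = -48.

f: a_k = 0, 1, 0, -1/3, 0, 1/5, 0, …
g: a_k = 0, 4, -8, 64/3, -64, 1024/5, -2048/3, …
Sym-product of L_f,L_g gives L₀ (≤ ord 4).
h₀' ⇒ L via d/dx closure of L₀.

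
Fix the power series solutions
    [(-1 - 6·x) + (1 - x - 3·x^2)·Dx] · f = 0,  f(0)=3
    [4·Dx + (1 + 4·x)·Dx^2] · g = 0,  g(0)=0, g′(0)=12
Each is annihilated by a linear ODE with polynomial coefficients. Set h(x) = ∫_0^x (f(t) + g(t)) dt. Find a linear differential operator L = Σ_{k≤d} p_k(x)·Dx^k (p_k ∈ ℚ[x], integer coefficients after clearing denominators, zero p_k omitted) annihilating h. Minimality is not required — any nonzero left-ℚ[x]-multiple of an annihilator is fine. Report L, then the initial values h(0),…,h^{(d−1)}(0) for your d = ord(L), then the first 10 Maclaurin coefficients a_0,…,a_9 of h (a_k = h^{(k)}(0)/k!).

L = (212 + 1072·x + 3144·x^2 + 2160·x^3 + 2592·x^4)·Dx^2 + (5 + 248·x + 1922·x^2 + 4308·x^3 + 4464·x^4 + 4320·x^5)·Dx^3 + (-6 - 53·x - 108·x^2 + 110·x^3 + 519·x^4 + 1044·x^5 + 864·x^6)·Dx^4  (order 4).
h: a_k = 0, 3, 15/2, -4, 85/4, -27, 612/5, -251, 53709/56, -7684/3, …
ICs: h(0) = 0, h′(0) = 3, h′′(0) = 15, h′′′(0) = -24.

f: a_k = 3, 3, 12, 21, 57, 120, 291, 651, 1524, 3477, …
g: a_k = 0, 12, -24, 64, -192, 3072/5, -2048, 49152/7, -24576, 262144/3, …
f+g: L₀ = lclm(L_f,L_g), ord ≤ 1+2.
∫: right-multiply L₀ by Dx.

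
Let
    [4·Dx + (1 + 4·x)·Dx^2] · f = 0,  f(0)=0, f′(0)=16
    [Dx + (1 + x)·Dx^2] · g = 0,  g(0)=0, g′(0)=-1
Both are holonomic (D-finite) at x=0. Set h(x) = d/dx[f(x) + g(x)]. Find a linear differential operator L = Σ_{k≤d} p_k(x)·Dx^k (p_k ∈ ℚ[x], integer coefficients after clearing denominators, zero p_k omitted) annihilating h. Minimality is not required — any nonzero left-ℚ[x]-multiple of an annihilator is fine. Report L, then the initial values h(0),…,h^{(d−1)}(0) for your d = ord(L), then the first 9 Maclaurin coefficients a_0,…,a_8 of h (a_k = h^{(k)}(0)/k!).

L = 8 + (10 + 16·x)·Dx + (1 + 5·x + 4·x^2)·Dx^2  (order 2).
h: a_k = 15, -63, 255, -1023, 4095, -16383, 65535, -262143, 1048575, …
ICs: h(0) = 15, h′(0) = -63.

f: a_k = 0, 16, -32, 256/3, -256, 4096/5, -8192/3, 65536/7, -32768, …
g: a_k = 0, -1, 1/2, -1/3, 1/4, -1/5, 1/6, -1/7, 1/8, …
Weyl lclm of L_f,L_g ⇒ L₀ (ord ≤ 4).
Derive L from L₀ (diff closure).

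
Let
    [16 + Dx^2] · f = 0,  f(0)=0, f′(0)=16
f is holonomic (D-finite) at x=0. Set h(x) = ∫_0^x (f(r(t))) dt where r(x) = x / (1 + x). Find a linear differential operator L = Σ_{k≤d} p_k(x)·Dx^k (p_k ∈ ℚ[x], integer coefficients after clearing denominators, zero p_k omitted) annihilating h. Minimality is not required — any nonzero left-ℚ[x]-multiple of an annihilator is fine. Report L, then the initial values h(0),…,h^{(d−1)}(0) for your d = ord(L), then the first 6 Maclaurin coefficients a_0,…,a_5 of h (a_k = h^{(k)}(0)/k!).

L = 16·Dx + (2 + 6·x + 6·x^2 + 2·x^3)·Dx^2 + (1 + 4·x + 6·x^2 + 4·x^3 + x^4)·Dx^3  (order 3).
h: a_k = 0, 0, 8, -16/3, -20/3, 112/5, …
ICs: h(0) = 0, h′(0) = 0, h′′(0) = 16.

f: a_k = 0, 16, 0, -128/3, 0, 512/15, …
f∘r: x↦r, Dx↦Dx/r' in L_f ⇒ L₀.
h=∫h₀ ⇒ L = L₀·Dx.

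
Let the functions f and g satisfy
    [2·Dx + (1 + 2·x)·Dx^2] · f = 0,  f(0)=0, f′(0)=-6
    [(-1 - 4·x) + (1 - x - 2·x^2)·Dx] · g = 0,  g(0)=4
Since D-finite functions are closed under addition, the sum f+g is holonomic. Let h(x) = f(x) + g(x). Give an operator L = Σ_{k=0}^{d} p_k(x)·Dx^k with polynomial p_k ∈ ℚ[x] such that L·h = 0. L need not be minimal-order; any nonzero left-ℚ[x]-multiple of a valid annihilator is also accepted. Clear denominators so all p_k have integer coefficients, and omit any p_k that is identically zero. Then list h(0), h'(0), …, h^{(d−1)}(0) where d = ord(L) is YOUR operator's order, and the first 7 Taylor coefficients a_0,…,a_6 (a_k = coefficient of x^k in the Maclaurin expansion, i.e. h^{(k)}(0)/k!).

L = (-54 - 228·x - 432·x^2 - 288·x^3 - 192·x^4)·Dx + (-11 - 124·x - 464·x^2 - 704·x^3 - 592·x^4 - 320·x^5)·Dx^2 + (4 + 19·x + 17·x^2 - 42·x^3 - 116·x^4 - 136·x^5 - 64·x^6)·Dx^3  (order 3).
h: a_k = 4, -2, 18, 12, 56, 324/5, 204, …
ICs: h(0) = 4, h′(0) = -2, h′′(0) = 36.

f: a_k = 0, -6, 6, -8, 12, -96/5, 32, …
g: a_k = 4, 4, 12, 20, 44, 84, 172, …
L₀ := lclm(L_f,L_g); ord L₀ ≤ 2+1.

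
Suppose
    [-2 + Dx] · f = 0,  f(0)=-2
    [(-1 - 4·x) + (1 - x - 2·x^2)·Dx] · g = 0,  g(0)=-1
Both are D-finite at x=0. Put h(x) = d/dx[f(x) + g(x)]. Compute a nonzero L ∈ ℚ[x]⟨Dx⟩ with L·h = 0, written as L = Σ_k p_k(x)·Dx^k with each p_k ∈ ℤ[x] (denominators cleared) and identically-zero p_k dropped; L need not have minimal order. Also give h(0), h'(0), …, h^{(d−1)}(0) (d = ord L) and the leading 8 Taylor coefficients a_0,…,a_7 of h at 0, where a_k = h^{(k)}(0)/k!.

f: a_k = -2, -4, -4, -8/3, -4/3, -8/15, -8/45, -16/315, …
g: a_k = -1, -1, -3, -5, -11, -21, -43, -85, …
Weyl lclm of L_f,L_g ⇒ L₀ (ord ≤ 2).
Differentiate: ansatz ord ≤ ord L₀ ⇒ L.
L = (18 + 132·x + 144·x^2 + 288·x^3 + 96·x^4) + (-13 - 68·x - 94·x^2 - 112·x^3 + 40·x^4 + 32·x^5)·Dx + (2 + x + 11·x^2 - 16·x^3 - 44·x^4 - 16·x^5)·Dx^2  (order 2).
h: a_k = -5, -14, -23, -148/3, -323/3, -3886/15, -26791/45, -430952/315, …
ICs: h(0) = -5, h′(0) = -14.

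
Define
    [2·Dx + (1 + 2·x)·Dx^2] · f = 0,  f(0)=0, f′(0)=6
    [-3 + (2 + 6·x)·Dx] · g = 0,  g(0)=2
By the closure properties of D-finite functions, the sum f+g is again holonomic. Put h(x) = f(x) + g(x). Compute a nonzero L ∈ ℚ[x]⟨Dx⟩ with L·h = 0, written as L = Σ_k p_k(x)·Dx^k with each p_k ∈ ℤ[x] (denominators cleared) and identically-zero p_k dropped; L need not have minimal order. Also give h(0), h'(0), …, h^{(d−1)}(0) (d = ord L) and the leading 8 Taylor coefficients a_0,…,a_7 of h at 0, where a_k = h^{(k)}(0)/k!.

L = (-6 + 36·x)·Dx + (5 + 84·x + 180·x^2)·Dx^2 + (2 + 22·x + 72·x^2 + 72·x^3)·Dx^3  (order 3).
h: a_k = 2, 9, -33/4, 91/8, -1173/64, 20793/640, -31693/512, 898413/7168, …
ICs: h(0) = 2, h′(0) = 9, h′′(0) = -33/2.

f: a_k = 0, 6, -6, 8, -12, 96/5, -32, 384/7, …
g: a_k = 2, 3, -9/4, 27/8, -405/64, 1701/128, -15309/512, 72171/1024, …
Sum ⇒ L₀ = lclm(L_f,L_g) in ℚ(x)⟨Dx⟩.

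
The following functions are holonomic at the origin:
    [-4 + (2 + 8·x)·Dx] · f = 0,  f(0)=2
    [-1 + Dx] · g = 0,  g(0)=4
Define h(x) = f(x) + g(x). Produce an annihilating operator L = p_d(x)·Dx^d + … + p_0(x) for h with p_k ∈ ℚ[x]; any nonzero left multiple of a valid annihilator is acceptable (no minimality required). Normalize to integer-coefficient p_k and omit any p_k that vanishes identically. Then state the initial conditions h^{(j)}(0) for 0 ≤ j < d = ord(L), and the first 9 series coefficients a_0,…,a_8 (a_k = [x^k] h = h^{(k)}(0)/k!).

f: a_k = 2, 4, -4, 8, -20, 56, -168, 528, -1716, …
g: a_k = 4, 4, 2, 2/3, 1/6, 1/30, 1/180, 1/1260, 1/10080, …
Weyl lclm of L_f,L_g ⇒ L₀ (ord ≤ 2).
L = (6 + 8·x) + (-5 - 8·x - 16·x^2)·Dx + (-1 + 16·x^2)·Dx^2  (order 2).
h: a_k = 6, 8, -2, 26/3, -119/6, 1681/30, -30239/180, 665281/1260, -17297279/10080, …
ICs: h(0) = 6, h′(0) = 8.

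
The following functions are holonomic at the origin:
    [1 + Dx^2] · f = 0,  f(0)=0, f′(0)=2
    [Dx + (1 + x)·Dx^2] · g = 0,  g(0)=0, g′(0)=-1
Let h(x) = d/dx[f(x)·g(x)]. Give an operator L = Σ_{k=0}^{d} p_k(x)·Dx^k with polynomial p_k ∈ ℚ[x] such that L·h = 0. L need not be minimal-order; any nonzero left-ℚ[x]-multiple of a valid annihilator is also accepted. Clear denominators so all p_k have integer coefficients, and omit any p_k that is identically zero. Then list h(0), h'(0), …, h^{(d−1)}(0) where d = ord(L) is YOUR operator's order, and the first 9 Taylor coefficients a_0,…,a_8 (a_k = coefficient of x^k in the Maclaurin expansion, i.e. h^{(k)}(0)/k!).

L = (-25 - 44·x - 42·x^2 + 12·x^3 + 43·x^4 + 24·x^5 + 4·x^6) + (-24 - 32·x + 20·x^2 + 60·x^3 + 40·x^4 + 8·x^5)·Dx + (-28 - 44·x - 14·x^2 + 72·x^3 + 98·x^4 + 48·x^5 + 8·x^6)·Dx^2 + (-24 - 32·x + 20·x^2 + 60·x^3 + 40·x^4 + 8·x^5)·Dx^3 + (-3 + 28·x^2 + 60·x^3 + 55·x^4 + 24·x^5 + 4·x^6)·Dx^4  (order 4).
h: a_k = 0, -4, 3, -4/3, 5/3, -11/6, 217/120, -113/63, 25/14, …
ICs: h(0) = 0, h′(0) = -4, h′′(0) = 6, h′′′(0) = -8.

f: a_k = 0, 2, 0, -1/3, 0, 1/60, 0, -1/2520, 0, …
g: a_k = 0, -1, 1/2, -1/3, 1/4, -1/5, 1/6, -1/7, 1/8, …
Sym-product of L_f,L_g gives L₀ (≤ ord 4).
Derive L from L₀ (diff closure).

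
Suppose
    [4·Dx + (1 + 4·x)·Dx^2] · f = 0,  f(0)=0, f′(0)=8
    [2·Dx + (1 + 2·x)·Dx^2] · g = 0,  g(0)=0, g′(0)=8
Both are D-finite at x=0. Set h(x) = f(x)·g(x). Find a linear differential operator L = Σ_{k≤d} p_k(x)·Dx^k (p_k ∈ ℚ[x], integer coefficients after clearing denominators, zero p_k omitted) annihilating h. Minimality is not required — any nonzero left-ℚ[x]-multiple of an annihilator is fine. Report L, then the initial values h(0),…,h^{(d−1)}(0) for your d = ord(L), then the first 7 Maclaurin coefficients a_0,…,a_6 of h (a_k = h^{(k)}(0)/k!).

L = (160 + 768·x + 1024·x^2)·Dx + (264 + 2144·x + 5760·x^2 + 5120·x^3)·Dx^2 + (64 + 720·x + 2976·x^2 + 5376·x^3 + 3584·x^4)·Dx^3 + (3 + 44·x + 252·x^2 + 704·x^3 + 960·x^4 + 512·x^5)·Dx^4  (order 4).
h: a_k = 0, 0, 64, -192, 1664/3, -1664, 234752/45, …
ICs: h(0) = 0, h′(0) = 0, h′′(0) = 128, h′′′(0) = -1152.

f: a_k = 0, 8, -16, 128/3, -128, 2048/5, -4096/3, …
g: a_k = 0, 8, -8, 32/3, -16, 128/5, -128/3, …
f·g: L₀ = L_f ⊗_s L_g, ord ≤ 2·2.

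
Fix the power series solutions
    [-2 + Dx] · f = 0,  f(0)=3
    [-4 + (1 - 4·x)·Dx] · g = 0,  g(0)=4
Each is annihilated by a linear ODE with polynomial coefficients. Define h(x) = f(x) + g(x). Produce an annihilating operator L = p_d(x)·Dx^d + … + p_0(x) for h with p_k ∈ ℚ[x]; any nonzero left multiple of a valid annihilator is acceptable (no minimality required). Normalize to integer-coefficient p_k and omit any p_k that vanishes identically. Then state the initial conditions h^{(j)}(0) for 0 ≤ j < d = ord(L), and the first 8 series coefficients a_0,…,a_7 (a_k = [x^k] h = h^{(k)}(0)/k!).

f: a_k = 3, 6, 6, 4, 2, 4/5, 4/15, 8/105, …
g: a_k = 4, 16, 64, 256, 1024, 4096, 16384, 65536, …
Sum ⇒ L₀ = lclm(L_f,L_g) in ℚ(x)⟨Dx⟩.
L = (24 + 32·x) + (-14 - 16·x + 32·x^2)·Dx + (1 - 16·x^2)·Dx^2  (order 2).
h: a_k = 7, 22, 70, 260, 1026, 20484/5, 245764/15, 6881288/105, …
ICs: h(0) = 7, h′(0) = 22.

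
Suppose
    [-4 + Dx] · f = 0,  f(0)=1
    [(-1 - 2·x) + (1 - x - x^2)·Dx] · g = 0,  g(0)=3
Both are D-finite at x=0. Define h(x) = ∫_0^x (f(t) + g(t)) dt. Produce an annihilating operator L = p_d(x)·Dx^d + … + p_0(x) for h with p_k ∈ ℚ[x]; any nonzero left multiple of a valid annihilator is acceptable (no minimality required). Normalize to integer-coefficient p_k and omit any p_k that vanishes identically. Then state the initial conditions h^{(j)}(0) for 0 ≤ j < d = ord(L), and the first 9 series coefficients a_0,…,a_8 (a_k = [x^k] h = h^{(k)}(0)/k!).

f: a_k = 1, 4, 8, 32/3, 32/3, 128/15, 256/45, 1024/315, 512/315, …
g: a_k = 3, 3, 6, 9, 15, 24, 39, 63, 102, …
Sum ⇒ L₀ = lclm(L_f,L_g) in ℚ(x)⟨Dx⟩.
∫: right-multiply L₀ by Dx.
L = (8·x + 72·x^2 + 32·x^3)·Dx + (12 - 38·x - 22·x^2 + 32·x^3 + 16·x^4)·Dx^2 + (-3 + 9·x + x^2 - 10·x^3 - 4·x^4)·Dx^3  (order 3).
h: a_k = 0, 4, 7/2, 14/3, 59/12, 77/15, 244/45, 2011/315, 20869/2520, …
ICs: h(0) = 0, h′(0) = 4, h′′(0) = 7.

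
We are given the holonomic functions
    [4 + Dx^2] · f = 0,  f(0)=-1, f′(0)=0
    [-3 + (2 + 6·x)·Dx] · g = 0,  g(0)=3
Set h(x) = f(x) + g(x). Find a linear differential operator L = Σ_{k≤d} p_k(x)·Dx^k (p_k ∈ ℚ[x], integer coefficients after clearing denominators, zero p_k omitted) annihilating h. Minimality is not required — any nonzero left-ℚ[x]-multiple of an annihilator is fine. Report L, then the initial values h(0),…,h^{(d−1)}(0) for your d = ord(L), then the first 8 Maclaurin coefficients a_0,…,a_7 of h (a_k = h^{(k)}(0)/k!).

f: a_k = -1, 0, 2, 0, -2/3, 0, 4/45, 0, …
g: a_k = 3, 9/2, -27/8, 81/16, -1215/128, 5103/256, -45927/1024, 216513/2048, …
f+g: L₀ = lclm(L_f,L_g), ord ≤ 2+1.
L = (-516 - 1152·x - 1728·x^2) + (56 + 936·x + 3456·x^2 + 3456·x^3)·Dx + (-129 - 288·x - 432·x^2)·Dx^2 + (14 + 234·x + 864·x^2 + 864·x^3)·Dx^3  (order 3).
h: a_k = 2, 9/2, -11/8, 81/16, -3901/384, 5103/256, -2062619/46080, 216513/2048, …
ICs: h(0) = 2, h′(0) = 9/2, h′′(0) = -11/4.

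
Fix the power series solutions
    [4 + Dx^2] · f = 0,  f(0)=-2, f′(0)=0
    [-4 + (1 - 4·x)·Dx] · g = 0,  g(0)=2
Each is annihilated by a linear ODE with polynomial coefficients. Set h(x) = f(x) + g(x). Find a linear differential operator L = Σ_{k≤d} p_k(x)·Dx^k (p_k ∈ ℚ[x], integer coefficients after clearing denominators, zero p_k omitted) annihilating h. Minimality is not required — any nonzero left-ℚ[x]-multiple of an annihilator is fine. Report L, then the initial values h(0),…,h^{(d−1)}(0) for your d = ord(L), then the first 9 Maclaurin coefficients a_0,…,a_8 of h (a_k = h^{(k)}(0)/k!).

f: a_k = -2, 0, 4, 0, -4/3, 0, 8/45, 0, -4/315, …
g: a_k = 2, 8, 32, 128, 512, 2048, 8192, 32768, 131072, …
L₀ := lclm(L_f,L_g); ord L₀ ≤ 2+1.
L = (-400 + 128·x - 256·x^2) + (36 - 176·x + 192·x^2 - 256·x^3)·Dx + (-100 + 32·x - 64·x^2)·Dx^2 + (9 - 44·x + 48·x^2 - 64·x^3)·Dx^3  (order 3).
h: a_k = 0, 8, 36, 128, 1532/3, 2048, 368648/45, 32768, 41287676/315, …
ICs: h(0) = 0, h′(0) = 8, h′′(0) = 72.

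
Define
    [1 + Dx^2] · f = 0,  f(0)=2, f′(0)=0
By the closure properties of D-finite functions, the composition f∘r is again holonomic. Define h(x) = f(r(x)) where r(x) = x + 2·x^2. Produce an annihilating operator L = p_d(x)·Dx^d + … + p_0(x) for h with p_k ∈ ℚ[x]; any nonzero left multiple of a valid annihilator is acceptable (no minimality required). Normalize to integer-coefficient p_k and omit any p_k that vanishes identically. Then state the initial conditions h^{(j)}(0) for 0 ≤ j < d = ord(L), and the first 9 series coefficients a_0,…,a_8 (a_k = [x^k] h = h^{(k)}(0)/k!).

f: a_k = 2, 0, -1, 0, 1/12, 0, -1/360, 0, 1/20160, …
Substitute x→r, Dx→(1/r')Dx; clear ⇒ L₀.
L = (1 + 12·x + 48·x^2 + 64·x^3) - 4·Dx + (1 + 4·x)·Dx^2  (order 2).
h: a_k = 2, 0, -1, -4, -47/12, 2/3, 719/360, 79/30, 23521/20160, …
ICs: h(0) = 2, h′(0) = 0.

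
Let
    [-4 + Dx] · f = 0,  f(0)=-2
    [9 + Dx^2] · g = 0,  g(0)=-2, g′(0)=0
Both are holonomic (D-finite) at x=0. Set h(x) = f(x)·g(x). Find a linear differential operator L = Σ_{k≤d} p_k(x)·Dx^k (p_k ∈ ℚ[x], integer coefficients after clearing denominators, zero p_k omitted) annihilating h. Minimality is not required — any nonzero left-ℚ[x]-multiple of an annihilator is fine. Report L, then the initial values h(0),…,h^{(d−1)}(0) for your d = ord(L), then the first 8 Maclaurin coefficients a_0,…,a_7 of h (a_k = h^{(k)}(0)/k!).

L = 25 - 8·Dx + Dx^2  (order 2).
h: a_k = 4, 16, 14, -88/3, -527/6, -1558/15, -11753/180, -4031/315, …
ICs: h(0) = 4, h′(0) = 16.

f: a_k = -2, -8, -16, -64/3, -64/3, -256/15, -512/45, -2048/315, …
g: a_k = -2, 0, 9, 0, -27/4, 0, 81/40, 0, …
f·g: L₀ = L_f ⊗_s L_g, ord ≤ 1·2.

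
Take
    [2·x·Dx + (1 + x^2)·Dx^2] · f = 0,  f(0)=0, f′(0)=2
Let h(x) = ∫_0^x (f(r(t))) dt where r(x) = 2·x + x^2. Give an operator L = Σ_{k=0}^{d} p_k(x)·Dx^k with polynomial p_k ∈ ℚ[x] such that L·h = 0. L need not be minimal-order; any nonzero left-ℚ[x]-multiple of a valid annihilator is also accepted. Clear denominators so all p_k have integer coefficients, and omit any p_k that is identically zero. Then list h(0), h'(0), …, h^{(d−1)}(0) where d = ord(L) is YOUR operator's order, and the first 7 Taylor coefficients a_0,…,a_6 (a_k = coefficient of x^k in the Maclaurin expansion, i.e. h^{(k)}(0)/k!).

L = (-1 + 8·x + 16·x^2 + 12·x^3 + 3·x^4)·Dx^2 + (1 + x + 4·x^2 + 8·x^3 + 5·x^4 + x^5)·Dx^3  (order 3).
h: a_k = 0, 0, 2, 2/3, -4/3, -8/5, 22/15, …
ICs: h(0) = 0, h′(0) = 0, h′′(0) = 4.

f: a_k = 0, 2, 0, -2/3, 0, 2/5, 0, …
L₀ from L_f via x↦r, Dx↦r'^{-1}Dx.
∫: right-multiply L₀ by Dx.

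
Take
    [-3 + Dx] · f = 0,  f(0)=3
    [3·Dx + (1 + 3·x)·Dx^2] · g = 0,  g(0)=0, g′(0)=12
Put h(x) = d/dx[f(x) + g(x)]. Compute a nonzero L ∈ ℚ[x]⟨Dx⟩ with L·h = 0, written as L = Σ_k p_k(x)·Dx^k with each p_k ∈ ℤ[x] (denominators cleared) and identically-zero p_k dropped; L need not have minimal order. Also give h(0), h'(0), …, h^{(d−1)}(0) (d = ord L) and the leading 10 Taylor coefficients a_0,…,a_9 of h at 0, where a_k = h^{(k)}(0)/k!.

f: a_k = 3, 9, 27/2, 27/2, 81/8, 243/40, 243/80, 729/560, 2187/4480, 729/4480, …
g: a_k = 0, 12, -18, 36, -81, 972/5, -486, 8748/7, -6561/2, 8748, …
f+g: L₀ = lclm(L_f,L_g), ord ≤ 1+2.
h₀' ⇒ L via d/dx closure of L₀.
L = (-27 - 27·x) + (3 - 18·x - 27·x^2)·Dx + (2 + 9·x + 9·x^2)·Dx^2  (order 2).
h: a_k = 21, -9, 297/2, -567/2, 8019/8, -115911/40, 700569/80, -14694453/560, 352725921/4480, -1058155893/4480, …
ICs: h(0) = 21, h′(0) = -9.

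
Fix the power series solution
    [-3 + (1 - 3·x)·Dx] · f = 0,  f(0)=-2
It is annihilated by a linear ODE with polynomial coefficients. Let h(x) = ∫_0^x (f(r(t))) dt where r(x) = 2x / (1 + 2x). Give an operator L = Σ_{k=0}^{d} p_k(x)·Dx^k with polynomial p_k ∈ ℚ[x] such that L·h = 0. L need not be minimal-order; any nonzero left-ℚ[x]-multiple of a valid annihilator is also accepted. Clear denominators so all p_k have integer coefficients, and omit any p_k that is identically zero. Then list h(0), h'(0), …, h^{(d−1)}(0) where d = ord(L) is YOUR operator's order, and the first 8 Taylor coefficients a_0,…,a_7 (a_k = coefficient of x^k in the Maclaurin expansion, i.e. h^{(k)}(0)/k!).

L = 6·Dx + (-1 + 2·x + 8·x^2)·Dx^2  (order 2).
h: a_k = 0, -2, -6, -16, -48, -768/5, -512, -12288/7, …
ICs: h(0) = 0, h′(0) = -2.

f: a_k = -2, -6, -18, -54, -162, -486, -1458, -4374, …
Change of var in L_f (x↦r) gives L₀.
h=∫₀ˣh₀: take L = L₀·Dx.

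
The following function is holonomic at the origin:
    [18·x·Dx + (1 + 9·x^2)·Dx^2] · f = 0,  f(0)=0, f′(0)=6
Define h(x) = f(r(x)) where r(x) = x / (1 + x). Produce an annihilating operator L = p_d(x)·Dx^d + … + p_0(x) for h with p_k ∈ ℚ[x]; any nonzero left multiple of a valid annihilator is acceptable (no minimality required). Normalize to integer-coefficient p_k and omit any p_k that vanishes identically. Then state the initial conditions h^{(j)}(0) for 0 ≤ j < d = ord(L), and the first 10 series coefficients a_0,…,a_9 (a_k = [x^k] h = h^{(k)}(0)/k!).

f: a_k = 0, 6, 0, -18, 0, 486/5, 0, -4374/7, 0, 4374, …
Change of var in L_f (x↦r) gives L₀.
L = (2 + 20·x)·Dx + (1 + 2·x + 10·x^2)·Dx^2  (order 2).
h: a_k = 0, 6, -6, -12, 48, -24/5, -312, 3984/7, 1344, -6816, …
ICs: h(0) = 0, h′(0) = 6.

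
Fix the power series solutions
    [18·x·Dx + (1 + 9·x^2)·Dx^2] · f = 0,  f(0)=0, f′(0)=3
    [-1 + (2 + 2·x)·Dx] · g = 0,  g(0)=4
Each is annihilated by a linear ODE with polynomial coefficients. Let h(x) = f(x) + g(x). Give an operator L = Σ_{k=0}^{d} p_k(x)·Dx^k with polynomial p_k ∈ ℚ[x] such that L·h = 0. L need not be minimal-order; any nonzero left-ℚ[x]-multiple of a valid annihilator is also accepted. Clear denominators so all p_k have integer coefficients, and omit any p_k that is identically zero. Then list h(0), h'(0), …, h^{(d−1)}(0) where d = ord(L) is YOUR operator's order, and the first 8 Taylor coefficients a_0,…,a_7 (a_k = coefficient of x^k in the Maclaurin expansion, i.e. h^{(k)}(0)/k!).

f: a_k = 0, 3, 0, -9, 0, 243/5, 0, -2187/7, …
g: a_k = 4, 2, -1/2, 1/4, -5/32, 7/64, -21/256, 33/512, …
h₀=f+g: left-lcm gives L₀, ord ≤ 3.
L = (-36 - 90·x + 972·x^2 + 486·x^3)·Dx + (-75 - 144·x + 1818·x^2 + 3888·x^3 + 1701·x^4)·Dx^2 + (-2 + 70·x + 108·x^2 + 684·x^3 + 1134·x^4 + 486·x^5)·Dx^3  (order 3).
h: a_k = 4, 5, -1/2, -35/4, -5/32, 15587/320, -21/256, -1119513/3584, …
ICs: h(0) = 4, h′(0) = 5, h′′(0) = -1.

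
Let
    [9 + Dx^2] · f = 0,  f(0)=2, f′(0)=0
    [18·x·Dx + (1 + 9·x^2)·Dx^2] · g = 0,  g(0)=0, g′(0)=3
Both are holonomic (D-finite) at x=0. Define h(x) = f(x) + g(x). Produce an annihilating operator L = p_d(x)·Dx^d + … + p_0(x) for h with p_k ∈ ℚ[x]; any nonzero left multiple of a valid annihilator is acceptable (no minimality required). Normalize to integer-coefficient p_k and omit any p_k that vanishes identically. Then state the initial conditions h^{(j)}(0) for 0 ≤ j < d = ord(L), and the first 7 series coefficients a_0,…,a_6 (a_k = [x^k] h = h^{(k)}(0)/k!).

f: a_k = 2, 0, -9, 0, 27/4, 0, -81/40, …
g: a_k = 0, 3, 0, -9, 0, 243/5, 0, …
L₀ := lclm(L_f,L_g); ord L₀ ≤ 2+2.
L = (-1782·x + 20412·x^3 + 13122·x^5)·Dx + (-9 + 567·x^2 + 6561·x^4 + 6561·x^6)·Dx^2 + (-198·x + 2268·x^3 + 1458·x^5)·Dx^3 + (-1 + 63·x^2 + 729·x^4 + 729·x^6)·Dx^4  (order 4).
h: a_k = 2, 3, -9, -9, 27/4, 243/5, -81/40, …
ICs: h(0) = 2, h′(0) = 3, h′′(0) = -18, h′′′(0) = -54.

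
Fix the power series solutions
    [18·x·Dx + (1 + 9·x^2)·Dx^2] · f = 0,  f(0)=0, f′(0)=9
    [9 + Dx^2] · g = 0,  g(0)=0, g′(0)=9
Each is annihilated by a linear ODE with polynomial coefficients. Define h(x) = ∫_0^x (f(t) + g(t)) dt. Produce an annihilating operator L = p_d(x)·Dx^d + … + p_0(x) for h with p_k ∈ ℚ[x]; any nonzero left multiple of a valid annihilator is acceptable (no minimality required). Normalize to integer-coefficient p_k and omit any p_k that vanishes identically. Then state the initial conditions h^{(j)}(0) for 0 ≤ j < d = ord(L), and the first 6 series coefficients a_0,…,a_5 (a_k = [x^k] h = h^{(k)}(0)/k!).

L = (-1782·x + 20412·x^3 + 13122·x^5)·Dx^2 + (-9 + 567·x^2 + 6561·x^4 + 6561·x^6)·Dx^3 + (-198·x + 2268·x^3 + 1458·x^5)·Dx^4 + (-1 + 63·x^2 + 729·x^4 + 729·x^6)·Dx^5  (order 5).
h: a_k = 0, 0, 9, 0, -81/8, 0, …
ICs: h(0) = 0, h′(0) = 0, h′′(0) = 18, h′′′(0) = 0, h′′′′(0) = -243.

f: a_k = 0, 9, 0, -27, 0, 729/5, …
g: a_k = 0, 9, 0, -27/2, 0, 243/40, …
Sum ⇒ L₀ = lclm(L_f,L_g) in ℚ(x)⟨Dx⟩.
h=∫h₀ ⇒ L = L₀·Dx.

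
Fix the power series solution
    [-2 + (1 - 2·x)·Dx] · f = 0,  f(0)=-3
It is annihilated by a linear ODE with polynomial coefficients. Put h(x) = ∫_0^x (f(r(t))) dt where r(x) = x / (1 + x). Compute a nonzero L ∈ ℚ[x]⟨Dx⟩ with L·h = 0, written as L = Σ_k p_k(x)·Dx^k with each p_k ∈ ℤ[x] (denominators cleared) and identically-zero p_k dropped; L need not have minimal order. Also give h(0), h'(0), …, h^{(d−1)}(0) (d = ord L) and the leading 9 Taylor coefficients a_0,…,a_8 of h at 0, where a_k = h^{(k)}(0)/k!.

f: a_k = -3, -6, -12, -24, -48, -96, -192, -384, -768, …
Substitute x→r, Dx→(1/r')Dx; clear ⇒ L₀.
h=∫h₀ ⇒ L = L₀·Dx.
L = 2·Dx + (-1 + x^2)·Dx^2  (order 2).
h: a_k = 0, -3, -3, -2, -3/2, -6/5, -1, -6/7, -3/4, …
ICs: h(0) = 0, h′(0) = -3.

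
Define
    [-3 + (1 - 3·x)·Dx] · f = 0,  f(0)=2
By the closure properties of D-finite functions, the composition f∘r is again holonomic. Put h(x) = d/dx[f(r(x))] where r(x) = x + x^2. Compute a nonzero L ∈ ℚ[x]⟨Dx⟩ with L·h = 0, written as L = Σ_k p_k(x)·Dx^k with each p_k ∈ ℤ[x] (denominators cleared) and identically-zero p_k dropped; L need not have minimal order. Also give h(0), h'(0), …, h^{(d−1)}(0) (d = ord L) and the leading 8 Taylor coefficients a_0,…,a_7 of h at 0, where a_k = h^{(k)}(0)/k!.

f: a_k = 2, 6, 18, 54, 162, 486, 1458, 4374, …
h₀=f(r): pull back L_f along r ⇒ L₀.
h₀' ⇒ L via d/dx closure of L₀.
L = (8 + 18·x + 18·x^2) + (-1 + x + 9·x^2 + 6·x^3)·Dx  (order 1).
h: a_k = 6, 48, 270, 1368, 6480, 29484, 130410, 565056, …
ICs: h(0) = 6.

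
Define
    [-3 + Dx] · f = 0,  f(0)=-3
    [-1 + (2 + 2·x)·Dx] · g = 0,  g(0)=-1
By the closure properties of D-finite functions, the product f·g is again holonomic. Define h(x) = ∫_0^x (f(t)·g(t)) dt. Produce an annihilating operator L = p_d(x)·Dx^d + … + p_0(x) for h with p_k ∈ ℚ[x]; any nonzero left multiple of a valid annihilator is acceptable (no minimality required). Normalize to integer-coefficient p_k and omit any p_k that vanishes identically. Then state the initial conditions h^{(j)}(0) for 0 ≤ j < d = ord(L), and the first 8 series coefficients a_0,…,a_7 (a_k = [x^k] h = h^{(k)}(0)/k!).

f: a_k = -3, -9, -27/2, -27/2, -81/8, -243/40, -243/80, -729/560, …
g: a_k = -1, -1/2, 1/8, -1/16, 5/128, -7/256, 21/1024, -33/2048, …
h₀=f·g: eliminate ⇒ L₀, order ≤ 1·1.
∫: right-multiply L₀ by Dx.
L = (-7 - 6·x)·Dx + (2 + 2·x)·Dx^2  (order 2).
h: a_k = 0, 3, 21/4, 47/8, 309/64, 2001/640, 4277/2560, 27189/35840, …
ICs: h(0) = 0, h′(0) = 3.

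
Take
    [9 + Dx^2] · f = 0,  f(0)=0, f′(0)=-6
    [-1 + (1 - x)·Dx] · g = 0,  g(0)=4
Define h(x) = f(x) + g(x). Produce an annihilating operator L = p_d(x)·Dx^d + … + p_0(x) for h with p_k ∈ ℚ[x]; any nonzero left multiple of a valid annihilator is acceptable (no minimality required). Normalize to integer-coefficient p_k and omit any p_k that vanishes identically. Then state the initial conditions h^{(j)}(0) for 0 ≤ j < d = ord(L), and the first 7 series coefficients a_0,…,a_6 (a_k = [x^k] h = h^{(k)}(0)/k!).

f: a_k = 0, -6, 0, 9, 0, -81/20, 0, …
g: a_k = 4, 4, 4, 4, 4, 4, 4, …
Weyl lclm of L_f,L_g ⇒ L₀ (ord ≤ 3).
L = (-135 + 162·x - 81·x^2) + (99 - 261·x + 243·x^2 - 81·x^3)·Dx + (-15 + 18·x - 9·x^2)·Dx^2 + (11 - 29·x + 27·x^2 - 9·x^3)·Dx^3  (order 3).
h: a_k = 4, -2, 4, 13, 4, -1/20, 4, …
ICs: h(0) = 4, h′(0) = -2, h′′(0) = 8.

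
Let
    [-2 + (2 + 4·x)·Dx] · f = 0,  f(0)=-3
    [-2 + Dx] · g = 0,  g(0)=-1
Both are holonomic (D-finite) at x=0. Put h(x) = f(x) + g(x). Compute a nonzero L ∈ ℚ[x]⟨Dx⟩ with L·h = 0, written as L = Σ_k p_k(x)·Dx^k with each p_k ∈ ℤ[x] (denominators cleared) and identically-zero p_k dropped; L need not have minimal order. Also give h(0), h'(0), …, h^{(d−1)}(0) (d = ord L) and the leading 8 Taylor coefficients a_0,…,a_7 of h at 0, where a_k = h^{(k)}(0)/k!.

f: a_k = -3, -3, 3/2, -3/2, 15/8, -21/8, 63/16, -99/16, …
g: a_k = -1, -2, -2, -4/3, -2/3, -4/15, -4/45, -8/315, …
Sum ⇒ L₀ = lclm(L_f,L_g) in ℚ(x)⟨Dx⟩.
L = (6 + 8·x) + (-5 - 16·x - 16·x^2)·Dx + (1 + 6·x + 8·x^2)·Dx^2  (order 2).
h: a_k = -4, -5, -1/2, -17/6, 29/24, -347/120, 2771/720, -31313/5040, …
ICs: h(0) = -4, h′(0) = -5.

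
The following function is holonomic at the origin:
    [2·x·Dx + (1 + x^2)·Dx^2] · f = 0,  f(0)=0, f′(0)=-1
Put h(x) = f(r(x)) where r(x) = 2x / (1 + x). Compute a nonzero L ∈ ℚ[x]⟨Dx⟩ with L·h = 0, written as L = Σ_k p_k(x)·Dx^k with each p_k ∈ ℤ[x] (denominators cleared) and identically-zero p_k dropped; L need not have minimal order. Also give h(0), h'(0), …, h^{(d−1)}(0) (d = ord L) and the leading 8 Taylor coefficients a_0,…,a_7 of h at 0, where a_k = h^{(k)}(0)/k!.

L = (2 + 10·x)·Dx + (1 + 2·x + 5·x^2)·Dx^2  (order 2).
h: a_k = 0, -2, 2, 2/3, -6, 38/5, 22/3, -278/7, …
ICs: h(0) = 0, h′(0) = -2.

f: a_k = 0, -1, 0, 1/3, 0, -1/5, 0, 1/7, …
Change of var in L_f (x↦r) gives L₀.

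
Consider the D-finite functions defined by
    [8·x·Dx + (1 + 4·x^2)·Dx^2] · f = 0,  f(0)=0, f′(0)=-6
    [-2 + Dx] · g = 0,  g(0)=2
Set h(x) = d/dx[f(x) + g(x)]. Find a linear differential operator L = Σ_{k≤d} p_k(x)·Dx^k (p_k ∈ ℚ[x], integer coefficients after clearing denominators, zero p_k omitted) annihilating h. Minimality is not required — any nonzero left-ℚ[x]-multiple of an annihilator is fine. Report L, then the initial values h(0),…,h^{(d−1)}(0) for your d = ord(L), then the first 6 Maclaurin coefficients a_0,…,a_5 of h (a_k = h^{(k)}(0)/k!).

f: a_k = 0, -6, 0, 8, 0, -96/5, …
g: a_k = 2, 4, 4, 8/3, 4/3, 8/15, …
f+g: L₀ = lclm(L_f,L_g), ord ≤ 2+1.
Derive L from L₀ (diff closure).
L = (8 - 32·x - 32·x^2) + (-6 + 12·x + 8·x^2 - 16·x^3)·Dx + (1 + 2·x + 4·x^2 + 8·x^3)·Dx^2  (order 2).
h: a_k = -2, 8, 32, 16/3, -280/3, 16/15, …
ICs: h(0) = -2, h′(0) = 8.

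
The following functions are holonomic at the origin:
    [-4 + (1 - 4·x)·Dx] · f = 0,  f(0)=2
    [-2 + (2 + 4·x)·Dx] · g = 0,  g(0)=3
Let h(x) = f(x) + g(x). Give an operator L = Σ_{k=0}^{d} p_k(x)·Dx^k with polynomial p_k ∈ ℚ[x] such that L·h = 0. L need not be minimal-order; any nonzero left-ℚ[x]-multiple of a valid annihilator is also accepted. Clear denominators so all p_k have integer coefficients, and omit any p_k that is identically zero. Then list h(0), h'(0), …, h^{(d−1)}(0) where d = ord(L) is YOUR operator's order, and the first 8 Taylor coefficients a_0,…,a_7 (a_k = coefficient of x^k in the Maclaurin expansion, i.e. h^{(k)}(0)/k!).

L = (-12 - 16·x) + (11 + 40·x + 48·x^2)·Dx + (-1 - 2·x + 16·x^2 + 32·x^3)·Dx^2  (order 2).
h: a_k = 5, 11, 61/2, 259/2, 4081/8, 16405/8, 131009/16, 524387/16, …
ICs: h(0) = 5, h′(0) = 11.

f: a_k = 2, 8, 32, 128, 512, 2048, 8192, 32768, …
g: a_k = 3, 3, -3/2, 3/2, -15/8, 21/8, -63/16, 99/16, …
L₀ := lclm(L_f,L_g); ord L₀ ≤ 1+1.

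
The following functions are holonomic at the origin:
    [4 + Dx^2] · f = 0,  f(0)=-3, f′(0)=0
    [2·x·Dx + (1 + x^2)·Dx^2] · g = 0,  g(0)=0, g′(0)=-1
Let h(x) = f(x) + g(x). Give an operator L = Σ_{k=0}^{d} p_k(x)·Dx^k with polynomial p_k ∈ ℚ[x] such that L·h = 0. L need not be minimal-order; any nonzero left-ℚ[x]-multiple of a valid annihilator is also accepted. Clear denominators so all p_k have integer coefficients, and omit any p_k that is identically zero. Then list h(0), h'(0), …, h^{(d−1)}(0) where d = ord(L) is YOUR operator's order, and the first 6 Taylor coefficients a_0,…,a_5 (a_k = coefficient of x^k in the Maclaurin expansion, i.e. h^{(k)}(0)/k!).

f: a_k = -3, 0, 6, 0, -2, 0, …
g: a_k = 0, -1, 0, 1/3, 0, -1/5, …
f+g: L₀ = lclm(L_f,L_g), ord ≤ 2+2.
L = (-32·x + 80·x^3 + 16·x^5)·Dx + (4 + 32·x^2 + 36·x^4 + 8·x^6)·Dx^2 + (-8·x + 20·x^3 + 4·x^5)·Dx^3 + (1 + 8·x^2 + 9·x^4 + 2·x^6)·Dx^4  (order 4).
h: a_k = -3, -1, 6, 1/3, -2, -1/5, …
ICs: h(0) = -3, h′(0) = -1, h′′(0) = 12, h′′′(0) = 2.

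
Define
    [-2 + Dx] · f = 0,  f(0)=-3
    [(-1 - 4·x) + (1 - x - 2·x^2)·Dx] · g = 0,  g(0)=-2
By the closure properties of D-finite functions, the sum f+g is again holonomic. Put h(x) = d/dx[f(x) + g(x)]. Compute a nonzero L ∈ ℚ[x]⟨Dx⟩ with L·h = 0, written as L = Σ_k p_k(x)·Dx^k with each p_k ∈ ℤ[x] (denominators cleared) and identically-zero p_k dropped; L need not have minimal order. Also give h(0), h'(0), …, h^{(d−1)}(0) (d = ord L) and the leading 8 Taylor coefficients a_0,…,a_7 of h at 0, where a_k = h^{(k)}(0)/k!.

f: a_k = -3, -6, -6, -4, -2, -4/5, -4/15, -8/105, …
g: a_k = -2, -2, -6, -10, -22, -42, -86, -170, …
L₀ := lclm(L_f,L_g); ord L₀ ≤ 1+1.
Derive L from L₀ (diff closure).
L = (18 + 132·x + 144·x^2 + 288·x^3 + 96·x^4) + (-13 - 68·x - 94·x^2 - 112·x^3 + 40·x^4 + 32·x^5)·Dx + (2 + x + 11·x^2 - 16·x^3 - 44·x^4 - 16·x^5)·Dx^2  (order 2).
h: a_k = -8, -24, -42, -96, -214, -2588/5, -17858/15, -287296/105, …
ICs: h(0) = -8, h′(0) = -24.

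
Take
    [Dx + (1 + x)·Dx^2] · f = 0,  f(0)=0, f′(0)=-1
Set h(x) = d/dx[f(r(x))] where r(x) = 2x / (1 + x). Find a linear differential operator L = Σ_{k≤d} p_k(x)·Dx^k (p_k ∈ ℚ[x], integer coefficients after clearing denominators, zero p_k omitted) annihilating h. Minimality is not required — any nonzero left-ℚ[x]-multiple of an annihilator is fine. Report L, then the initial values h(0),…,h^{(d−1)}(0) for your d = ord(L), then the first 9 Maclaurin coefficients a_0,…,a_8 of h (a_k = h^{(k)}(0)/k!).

L = (4 + 6·x) + (1 + 4·x + 3·x^2)·Dx  (order 1).
h: a_k = -2, 8, -26, 80, -242, 728, -2186, 6560, -19682, …
ICs: h(0) = -2.

f: a_k = 0, -1, 1/2, -1/3, 1/4, -1/5, 1/6, -1/7, 1/8, …
h₀=f(r): pull back L_f along r ⇒ L₀.
Derive L from L₀ (diff closure).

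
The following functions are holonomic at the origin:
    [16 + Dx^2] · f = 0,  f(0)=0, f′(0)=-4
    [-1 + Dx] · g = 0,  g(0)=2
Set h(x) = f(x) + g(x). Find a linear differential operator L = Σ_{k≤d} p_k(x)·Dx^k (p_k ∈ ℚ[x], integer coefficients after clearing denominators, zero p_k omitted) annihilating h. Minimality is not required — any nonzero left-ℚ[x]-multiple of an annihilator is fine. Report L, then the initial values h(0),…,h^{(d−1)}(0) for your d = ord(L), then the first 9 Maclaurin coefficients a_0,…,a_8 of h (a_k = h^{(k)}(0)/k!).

L = -16 + 16·Dx - Dx^2 + Dx^3  (order 3).
h: a_k = 2, -2, 1, 11, 1/12, -511/60, 1/360, 2731/840, 1/20160, …
ICs: h(0) = 2, h′(0) = -2, h′′(0) = 2.

f: a_k = 0, -4, 0, 32/3, 0, -128/15, 0, 1024/315, 0, …
g: a_k = 2, 2, 1, 1/3, 1/12, 1/60, 1/360, 1/2520, 1/20160, …
f+g: L₀ = lclm(L_f,L_g), ord ≤ 2+1.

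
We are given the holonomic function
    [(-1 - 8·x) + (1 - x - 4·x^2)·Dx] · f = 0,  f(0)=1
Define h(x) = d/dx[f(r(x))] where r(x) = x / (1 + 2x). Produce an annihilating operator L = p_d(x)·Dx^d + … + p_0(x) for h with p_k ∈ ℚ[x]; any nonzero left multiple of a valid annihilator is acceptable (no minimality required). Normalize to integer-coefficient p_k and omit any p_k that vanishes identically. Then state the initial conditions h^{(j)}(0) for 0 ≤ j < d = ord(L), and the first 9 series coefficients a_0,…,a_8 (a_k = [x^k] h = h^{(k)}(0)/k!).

f: a_k = 1, 1, 5, 9, 29, 65, 181, 441, 1165, …
Change of var in L_f (x↦r) gives L₀.
h₀' ⇒ L via d/dx closure of L₀.
L = (6 + 12·x + 72·x^2 + 80·x^3) + (-1 - 15·x - 54·x^2 - 36·x^3 + 40·x^4)·Dx  (order 1).
h: a_k = 1, 6, -21, 108, -475, 2034, -8449, 34392, -137799, …
ICs: h(0) = 1.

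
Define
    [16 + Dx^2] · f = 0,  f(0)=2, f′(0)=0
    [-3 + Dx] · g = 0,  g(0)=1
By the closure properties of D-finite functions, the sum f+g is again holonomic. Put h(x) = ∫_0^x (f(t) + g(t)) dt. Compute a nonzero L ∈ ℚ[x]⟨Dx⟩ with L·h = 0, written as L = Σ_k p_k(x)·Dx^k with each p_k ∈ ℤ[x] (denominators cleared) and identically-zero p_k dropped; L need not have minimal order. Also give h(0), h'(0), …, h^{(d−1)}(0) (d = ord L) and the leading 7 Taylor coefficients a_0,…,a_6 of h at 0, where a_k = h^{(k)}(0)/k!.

f: a_k = 2, 0, -16, 0, 64/3, 0, -512/45, …
g: a_k = 1, 3, 9/2, 9/2, 27/8, 81/40, 81/80, …
h₀=f+g: left-lcm gives L₀, ord ≤ 3.
∫: right-multiply L₀ by Dx.
L = -48·Dx + 16·Dx^2 - 3·Dx^3 + Dx^4  (order 4).
h: a_k = 0, 3, 3/2, -23/6, 9/8, 593/120, 27/80, …
ICs: h(0) = 0, h′(0) = 3, h′′(0) = 3, h′′′(0) = -23.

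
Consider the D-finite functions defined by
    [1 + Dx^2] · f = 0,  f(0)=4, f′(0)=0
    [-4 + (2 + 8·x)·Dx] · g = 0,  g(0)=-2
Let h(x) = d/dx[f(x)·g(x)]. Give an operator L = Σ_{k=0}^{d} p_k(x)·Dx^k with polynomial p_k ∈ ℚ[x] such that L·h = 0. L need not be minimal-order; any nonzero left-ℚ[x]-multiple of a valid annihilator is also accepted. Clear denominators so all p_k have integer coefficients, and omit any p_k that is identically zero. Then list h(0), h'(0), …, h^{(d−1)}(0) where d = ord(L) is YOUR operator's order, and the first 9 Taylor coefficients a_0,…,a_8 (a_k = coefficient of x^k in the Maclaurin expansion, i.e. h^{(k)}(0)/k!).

L = (-7 + 336·x + 736·x^2 + 256·x^3 + 256·x^4) + (44 + 144·x - 192·x^2 - 256·x^3)·Dx + (13 + 112·x + 288·x^2 + 256·x^3 + 256·x^4)·Dx^2  (order 2).
h: a_k = -16, 40, -72, 860/3, -3130/3, 56941/15, -630413/45, 32917807/630, -55019889/280, …
ICs: h(0) = -16, h′(0) = 40.

f: a_k = 4, 0, -2, 0, 1/6, 0, -1/180, 0, 1/10080, …
g: a_k = -2, -4, 4, -8, 20, -56, 168, -528, 1716, …
L₀ := L_f ⊗_s L_g (sym. prod.), ord ≤ 2.
Derive L from L₀ (diff closure).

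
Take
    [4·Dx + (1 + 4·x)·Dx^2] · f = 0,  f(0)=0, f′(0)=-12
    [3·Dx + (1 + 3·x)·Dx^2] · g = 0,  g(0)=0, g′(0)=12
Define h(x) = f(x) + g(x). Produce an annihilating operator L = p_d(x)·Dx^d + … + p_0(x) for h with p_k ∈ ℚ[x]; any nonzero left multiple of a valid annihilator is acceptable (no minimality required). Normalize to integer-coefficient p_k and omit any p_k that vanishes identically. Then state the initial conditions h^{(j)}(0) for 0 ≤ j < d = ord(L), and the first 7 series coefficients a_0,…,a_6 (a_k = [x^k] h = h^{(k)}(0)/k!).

f: a_k = 0, -12, 24, -64, 192, -3072/5, 2048, …
g: a_k = 0, 12, -18, 36, -81, 972/5, -486, …
L₀ := lclm(L_f,L_g); ord L₀ ≤ 2+2.
L = 24·Dx + (14 + 48·x)·Dx^2 + (1 + 7·x + 12·x^2)·Dx^3  (order 3).
h: a_k = 0, 0, 6, -28, 111, -420, 1562, …
ICs: h(0) = 0, h′(0) = 0, h′′(0) = 12.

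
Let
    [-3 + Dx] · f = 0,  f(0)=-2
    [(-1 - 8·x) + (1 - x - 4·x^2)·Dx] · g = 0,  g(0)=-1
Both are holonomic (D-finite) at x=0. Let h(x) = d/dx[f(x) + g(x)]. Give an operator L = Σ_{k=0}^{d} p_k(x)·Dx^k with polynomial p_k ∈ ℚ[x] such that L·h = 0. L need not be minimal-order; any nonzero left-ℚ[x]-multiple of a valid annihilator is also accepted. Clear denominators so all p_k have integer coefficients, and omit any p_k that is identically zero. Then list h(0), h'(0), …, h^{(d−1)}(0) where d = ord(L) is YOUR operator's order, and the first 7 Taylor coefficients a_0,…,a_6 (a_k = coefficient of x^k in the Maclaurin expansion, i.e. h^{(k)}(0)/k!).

f: a_k = -2, -6, -9, -9, -27/4, -81/20, -81/40, …
g: a_k = -1, -1, -5, -9, -29, -65, -181, …
f+g: L₀ = lclm(L_f,L_g), ord ≤ 1+1.
h₀' ⇒ L via d/dx closure of L₀.
L = (72 + 1314·x + 1440·x^2 + 6336·x^3 + 3456·x^4) + (-45 - 426·x - 783·x^2 - 1968·x^3 + 720·x^4 + 1152·x^5)·Dx + (7 - 4·x + 101·x^2 - 48·x^3 - 624·x^4 - 384·x^5)·Dx^2  (order 2).
h: a_k = -7, -28, -54, -143, -1381/4, -21963/20, -123723/40, …
ICs: h(0) = -7, h′(0) = -28.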